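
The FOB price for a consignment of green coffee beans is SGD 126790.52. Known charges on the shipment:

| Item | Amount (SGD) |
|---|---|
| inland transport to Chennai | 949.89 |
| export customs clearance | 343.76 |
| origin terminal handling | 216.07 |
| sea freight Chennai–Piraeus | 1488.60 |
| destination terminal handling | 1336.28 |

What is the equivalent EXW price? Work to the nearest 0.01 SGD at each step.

EXW price: SGD 125280.80

Not relevant to the conversion: freight, destination terminal — on the buyer under both terms; not part of either seller's price.
From FOB to EXW, the seller no longer bears: inland to port, export clearance, origin terminal.
EXW price = 126790.52 − 949.89 − 343.76 − 216.07 = 125280.80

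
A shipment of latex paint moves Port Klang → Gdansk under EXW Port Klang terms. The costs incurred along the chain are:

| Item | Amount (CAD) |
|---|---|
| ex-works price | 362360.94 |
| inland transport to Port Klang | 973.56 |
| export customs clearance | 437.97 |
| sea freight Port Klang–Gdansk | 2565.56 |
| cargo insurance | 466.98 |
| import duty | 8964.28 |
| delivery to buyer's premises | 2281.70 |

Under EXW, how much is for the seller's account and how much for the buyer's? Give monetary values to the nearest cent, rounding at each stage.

Seller: CAD 362360.94; buyer: CAD 15690.05

EXW: the seller makes goods available at their premises; the buyer bears all onward costs.
Seller's account: goods 362360.94 = 362360.94
Buyer's account: inland to port 973.56 + export clearance 437.97 + freight 2565.56 + insurance 466.98 + duty 8964.28 + delivery 2281.70 = 15690.05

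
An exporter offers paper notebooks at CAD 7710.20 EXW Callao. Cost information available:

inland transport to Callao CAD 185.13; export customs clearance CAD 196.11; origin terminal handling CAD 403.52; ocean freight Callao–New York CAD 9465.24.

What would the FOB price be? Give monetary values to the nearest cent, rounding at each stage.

FOB price: CAD 8494.96

Not relevant to the conversion: freight — on the buyer under both terms; not part of either seller's price.
From EXW to FOB, the seller additionally bears: inland to port, export clearance, origin terminal.
FOB price = 7710.20 + 185.13 + 196.11 + 403.52 = 8494.96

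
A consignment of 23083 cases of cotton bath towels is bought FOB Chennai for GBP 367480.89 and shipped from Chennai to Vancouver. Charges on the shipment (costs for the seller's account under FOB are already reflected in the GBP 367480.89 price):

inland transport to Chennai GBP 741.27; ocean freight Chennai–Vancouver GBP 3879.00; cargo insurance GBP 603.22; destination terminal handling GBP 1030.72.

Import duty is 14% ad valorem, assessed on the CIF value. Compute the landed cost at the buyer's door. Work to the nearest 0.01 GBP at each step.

FOB: the seller bears costs until goods are on board at the origin port; the buyer bears freight, insurance and all costs thereafter.
Already in the invoice (seller's account under FOB): inland to port — exclude.
CIF value = FOB price + freight + insurance = 367480.89 + 3879.00 + 603.22 = 371963.11
Import duty = 371963.11 × 14% = 52074.84
Buyer bears: freight 3879.00 + insurance 603.22 + destination terminal 1030.72 + duty 52074.84 = 57587.78
Landed cost = invoice 367480.89 + 57587.78 = 425068.67

Total landed cost: GBP 425068.67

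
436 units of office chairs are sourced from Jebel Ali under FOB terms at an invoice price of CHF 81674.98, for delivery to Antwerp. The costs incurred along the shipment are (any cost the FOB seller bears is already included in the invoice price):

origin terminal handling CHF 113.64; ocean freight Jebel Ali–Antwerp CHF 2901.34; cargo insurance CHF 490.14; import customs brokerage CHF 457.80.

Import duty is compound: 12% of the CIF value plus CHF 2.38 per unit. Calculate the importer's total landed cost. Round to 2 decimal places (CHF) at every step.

FOB: the seller bears costs until goods are on board at the origin port; the buyer bears freight, insurance and all costs thereafter.
Already in the invoice (seller's account under FOB): origin terminal — exclude.
CIF value = FOB price + freight + insurance = 81674.98 + 2901.34 + 490.14 = 85066.46
Ad valorem component: 85066.46 × 12% = 10207.98
Specific component: 436 × 2.38 = 1037.68
Import duty = 10207.98 + 1037.68 = 11245.66
Buyer bears: freight 2901.34 + insurance 490.14 + brokerage 457.80 + duty 11245.66 = 15094.94
Landed cost = invoice 81674.98 + 15094.94 = 96769.92

Total landed cost: CHF 96769.92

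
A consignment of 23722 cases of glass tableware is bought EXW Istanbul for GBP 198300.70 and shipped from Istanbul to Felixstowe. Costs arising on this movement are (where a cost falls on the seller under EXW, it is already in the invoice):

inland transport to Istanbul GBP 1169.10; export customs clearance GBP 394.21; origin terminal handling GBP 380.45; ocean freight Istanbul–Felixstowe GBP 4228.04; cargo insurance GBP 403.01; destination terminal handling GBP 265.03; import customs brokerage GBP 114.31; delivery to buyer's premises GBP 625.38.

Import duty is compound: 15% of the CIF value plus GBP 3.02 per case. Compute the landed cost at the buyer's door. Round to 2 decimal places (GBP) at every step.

EXW: the seller makes goods available at their premises; the buyer bears all onward costs.
CIF value = EXW price + inland to port + export clearance + origin terminal + freight + insurance = 198300.70 + 1169.10 + 394.21 + 380.45 + 4228.04 + 403.01 = 204875.51
Ad valorem component: 204875.51 × 15% = 30731.33
Specific component: 23722 × 3.02 = 71640.44
Import duty = 30731.33 + 71640.44 = 102371.77
Buyer bears: inland to port 1169.10 + export clearance 394.21 + origin terminal 380.45 + freight 4228.04 + insurance 403.01 + destination terminal 265.03 + brokerage 114.31 + delivery 625.38 + duty 102371.77 = 109951.30
Landed cost = invoice 198300.70 + 109951.30 = 308252.00

Total landed cost: GBP 308252.00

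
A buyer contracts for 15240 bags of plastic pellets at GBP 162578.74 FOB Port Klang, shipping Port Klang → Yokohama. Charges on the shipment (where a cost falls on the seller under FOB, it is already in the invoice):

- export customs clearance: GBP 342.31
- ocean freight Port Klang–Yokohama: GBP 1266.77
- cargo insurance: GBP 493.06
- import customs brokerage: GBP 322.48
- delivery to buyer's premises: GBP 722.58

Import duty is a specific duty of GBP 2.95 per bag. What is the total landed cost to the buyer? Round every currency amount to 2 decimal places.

Total landed cost: GBP 210341.63

FOB: the seller bears costs until goods are on board at the origin port; the buyer bears freight, insurance and all costs thereafter.
Already in the invoice (seller's account under FOB): export clearance — exclude.
CIF value = FOB price + freight + insurance = 162578.74 + 1266.77 + 493.06 = 164338.57
Import duty = 15240 × 2.95 = 44958.00
Buyer bears: freight 1266.77 + insurance 493.06 + brokerage 322.48 + delivery 722.58 + duty 44958.00 = 47762.89
Landed cost = invoice 162578.74 + 47762.89 = 210341.63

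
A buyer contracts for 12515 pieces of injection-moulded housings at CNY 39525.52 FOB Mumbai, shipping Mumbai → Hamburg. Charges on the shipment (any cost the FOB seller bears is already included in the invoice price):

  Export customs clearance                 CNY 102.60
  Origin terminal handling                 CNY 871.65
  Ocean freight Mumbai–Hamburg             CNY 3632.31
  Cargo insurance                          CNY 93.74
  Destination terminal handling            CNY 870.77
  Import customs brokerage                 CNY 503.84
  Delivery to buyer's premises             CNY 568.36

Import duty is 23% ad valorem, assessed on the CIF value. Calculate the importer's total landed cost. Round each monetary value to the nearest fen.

Total landed cost: CNY 55142.40

FOB: the seller bears costs until goods are on board at the origin port; the buyer bears freight, insurance and all costs thereafter.
Already in the invoice (seller's account under FOB): export clearance, origin terminal — exclude.
CIF value = FOB price + freight + insurance = 39525.52 + 3632.31 + 93.74 = 43251.57
Import duty = 43251.57 × 23% = 9947.86
Buyer bears: freight 3632.31 + insurance 93.74 + destination terminal 870.77 + brokerage 503.84 + delivery 568.36 + duty 9947.86 = 15616.88
Landed cost = invoice 39525.52 + 15616.88 = 55142.40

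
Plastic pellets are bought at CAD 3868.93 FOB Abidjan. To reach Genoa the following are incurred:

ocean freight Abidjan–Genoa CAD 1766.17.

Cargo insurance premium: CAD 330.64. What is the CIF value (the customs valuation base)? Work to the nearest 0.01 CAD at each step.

CIF value: CAD 5965.74

CIF = FOB price + freight + insurance
CIF = 3868.93 + 1766.17 + 330.64 = 5965.74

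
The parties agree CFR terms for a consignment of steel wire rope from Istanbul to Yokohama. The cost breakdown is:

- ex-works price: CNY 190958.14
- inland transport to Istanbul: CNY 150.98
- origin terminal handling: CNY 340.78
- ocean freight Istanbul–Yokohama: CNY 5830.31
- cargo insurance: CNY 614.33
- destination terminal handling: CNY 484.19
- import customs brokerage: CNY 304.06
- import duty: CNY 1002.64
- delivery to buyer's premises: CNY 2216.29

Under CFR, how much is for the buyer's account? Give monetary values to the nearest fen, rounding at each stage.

CFR: the seller pays costs through ocean freight to the destination port, but not insurance.
Seller's account: goods 190958.14 + inland to port 150.98 + origin terminal 340.78 + freight 5830.31 = 197280.21
Buyer's account: insurance 614.33 + destination terminal 484.19 + brokerage 304.06 + duty 1002.64 + delivery 2216.29 = 4621.51

Buyer's account: CNY 4621.51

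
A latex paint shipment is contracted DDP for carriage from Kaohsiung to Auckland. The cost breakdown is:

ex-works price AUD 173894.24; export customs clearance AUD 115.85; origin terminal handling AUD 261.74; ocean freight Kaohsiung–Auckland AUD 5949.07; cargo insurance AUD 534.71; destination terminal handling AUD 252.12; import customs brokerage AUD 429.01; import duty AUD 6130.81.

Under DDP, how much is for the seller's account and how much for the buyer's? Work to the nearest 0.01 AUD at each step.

Seller: AUD 187567.55; buyer: AUD 0.00

DDP: the seller bears all costs including import duty.
Seller's account: goods 173894.24 + export clearance 115.85 + origin terminal 261.74 + freight 5949.07 + insurance 534.71 + destination terminal 252.12 + brokerage 429.01 + duty 6130.81 = 187567.55
Buyer's account: 0.00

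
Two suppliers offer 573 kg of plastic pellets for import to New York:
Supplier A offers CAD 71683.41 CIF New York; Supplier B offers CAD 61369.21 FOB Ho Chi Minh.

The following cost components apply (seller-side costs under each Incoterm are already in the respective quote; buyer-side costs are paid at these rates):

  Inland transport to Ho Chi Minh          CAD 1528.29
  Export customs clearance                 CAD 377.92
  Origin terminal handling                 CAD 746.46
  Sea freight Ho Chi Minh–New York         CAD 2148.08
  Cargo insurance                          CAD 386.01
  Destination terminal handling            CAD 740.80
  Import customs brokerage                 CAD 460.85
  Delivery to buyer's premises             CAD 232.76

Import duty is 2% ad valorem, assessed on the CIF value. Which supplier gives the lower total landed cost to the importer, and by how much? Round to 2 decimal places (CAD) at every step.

Supplier A (CIF):
The CIF price already equals the CIF value: 71683.41
Import duty = 71683.41 × 2% = 1433.67
Buyer bears (A): 740.80 + 460.85 + 232.76 = 1434.41
Landed cost (A) = invoice 71683.41 + 1434.41 + duty 1433.67 = 74551.49
Supplier B (FOB):
CIF value = FOB price + freight + insurance = 61369.21 + 2148.08 + 386.01 = 63903.30
Import duty = 63903.30 × 2% = 1278.07
Buyer bears (B): 2148.08 + 386.01 + 740.80 + 460.85 + 232.76 = 3968.50
Landed cost (B) = invoice 61369.21 + 3968.50 + duty 1278.07 = 66615.78
Difference = |74551.49 − 66615.78| = 7935.71

Supplier B is cheaper by CAD 7935.71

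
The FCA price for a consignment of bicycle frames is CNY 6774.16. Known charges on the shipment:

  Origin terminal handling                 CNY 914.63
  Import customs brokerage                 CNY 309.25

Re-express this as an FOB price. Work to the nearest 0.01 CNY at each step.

Not relevant to the conversion: brokerage — on the buyer under both terms; not part of either seller's price.
From FCA to FOB, the seller additionally bears: origin terminal.
FOB price = 6774.16 + 914.63 = 7688.79

FOB price: CNY 7688.79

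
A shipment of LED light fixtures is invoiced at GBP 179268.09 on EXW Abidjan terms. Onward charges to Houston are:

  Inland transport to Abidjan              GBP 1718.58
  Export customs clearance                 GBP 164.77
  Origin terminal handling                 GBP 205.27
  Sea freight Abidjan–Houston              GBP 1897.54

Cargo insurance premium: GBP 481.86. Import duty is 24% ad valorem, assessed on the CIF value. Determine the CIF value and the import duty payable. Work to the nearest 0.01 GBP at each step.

CIF value: GBP 183736.11; import duty: GBP 44096.67

CIF = EXW price + pre-shipment costs + freight + insurance
CIF = 179268.09 + 1718.58 + 164.77 + 205.27 + 1897.54 + 481.86 = 183736.11
Import duty = 183736.11 × 24% = 44096.67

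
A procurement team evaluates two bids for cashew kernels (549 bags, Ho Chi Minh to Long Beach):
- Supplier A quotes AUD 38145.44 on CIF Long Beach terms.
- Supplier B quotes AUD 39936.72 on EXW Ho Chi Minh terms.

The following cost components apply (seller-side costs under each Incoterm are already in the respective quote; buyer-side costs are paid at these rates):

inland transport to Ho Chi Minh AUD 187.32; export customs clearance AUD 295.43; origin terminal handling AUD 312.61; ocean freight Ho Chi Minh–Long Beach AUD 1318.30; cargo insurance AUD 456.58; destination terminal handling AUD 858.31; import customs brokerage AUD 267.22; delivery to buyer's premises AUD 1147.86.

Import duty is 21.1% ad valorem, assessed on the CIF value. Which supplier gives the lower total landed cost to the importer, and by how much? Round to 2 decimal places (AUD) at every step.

Supplier A (CIF):
The CIF price already equals the CIF value: 38145.44
Import duty = 38145.44 × 21.1% = 8048.69
Buyer bears (A): 858.31 + 267.22 + 1147.86 = 2273.39
Landed cost (A) = invoice 38145.44 + 2273.39 + duty 8048.69 = 48467.52
Supplier B (EXW):
CIF value = EXW price + inland to port + export clearance + origin terminal + freight + insurance = 39936.72 + 187.32 + 295.43 + 312.61 + 1318.30 + 456.58 = 42506.96
Import duty = 42506.96 × 21.1% = 8968.97
Buyer bears (B): 187.32 + 295.43 + 312.61 + 1318.30 + 456.58 + 858.31 + 267.22 + 1147.86 = 4843.63
Landed cost (B) = invoice 39936.72 + 4843.63 + duty 8968.97 = 53749.32
Difference = |48467.52 − 53749.32| = 5281.80

Supplier A is cheaper by AUD 5281.80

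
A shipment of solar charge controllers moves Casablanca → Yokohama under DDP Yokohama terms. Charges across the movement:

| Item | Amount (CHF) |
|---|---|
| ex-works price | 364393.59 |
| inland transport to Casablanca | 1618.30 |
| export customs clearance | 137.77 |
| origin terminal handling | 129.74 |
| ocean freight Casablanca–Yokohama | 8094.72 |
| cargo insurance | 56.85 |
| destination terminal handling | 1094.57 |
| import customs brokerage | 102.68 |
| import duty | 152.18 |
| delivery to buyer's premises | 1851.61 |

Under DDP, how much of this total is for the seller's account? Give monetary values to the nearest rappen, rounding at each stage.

Seller's account: CHF 377632.01

DDP: the seller bears all costs including import duty.
Seller's account: goods 364393.59 + inland to port 1618.30 + export clearance 137.77 + origin terminal 129.74 + freight 8094.72 + insurance 56.85 + destination terminal 1094.57 + brokerage 102.68 + duty 152.18 + delivery 1851.61 = 377632.01
Buyer's account: 0.00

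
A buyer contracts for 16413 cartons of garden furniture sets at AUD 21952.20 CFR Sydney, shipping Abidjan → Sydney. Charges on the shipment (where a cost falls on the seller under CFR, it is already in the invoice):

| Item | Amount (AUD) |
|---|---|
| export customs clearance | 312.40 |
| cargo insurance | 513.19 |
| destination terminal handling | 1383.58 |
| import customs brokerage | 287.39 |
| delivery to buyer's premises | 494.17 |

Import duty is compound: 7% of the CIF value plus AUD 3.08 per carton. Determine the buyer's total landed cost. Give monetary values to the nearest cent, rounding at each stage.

CFR: the seller pays costs through ocean freight to the destination port, but not insurance.
Already in the invoice (seller's account under CFR): export clearance — exclude.
CIF value = CFR price + insurance = 21952.20 + 513.19 = 22465.39
Ad valorem component: 22465.39 × 7% = 1572.58
Specific component: 16413 × 3.08 = 50552.04
Import duty = 1572.58 + 50552.04 = 52124.62
Buyer bears: insurance 513.19 + destination terminal 1383.58 + brokerage 287.39 + delivery 494.17 + duty 52124.62 = 54802.95
Landed cost = invoice 21952.20 + 54802.95 = 76755.15

Total landed cost: AUD 76755.15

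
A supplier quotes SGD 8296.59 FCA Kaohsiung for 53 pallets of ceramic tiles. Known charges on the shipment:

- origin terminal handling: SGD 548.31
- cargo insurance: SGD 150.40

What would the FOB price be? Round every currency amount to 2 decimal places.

Not relevant to the conversion: insurance — on the buyer under both terms; not part of either seller's price.
From FCA to FOB, the seller additionally bears: origin terminal.
FOB price = 8296.59 + 548.31 = 8844.90

FOB price: SGD 8844.90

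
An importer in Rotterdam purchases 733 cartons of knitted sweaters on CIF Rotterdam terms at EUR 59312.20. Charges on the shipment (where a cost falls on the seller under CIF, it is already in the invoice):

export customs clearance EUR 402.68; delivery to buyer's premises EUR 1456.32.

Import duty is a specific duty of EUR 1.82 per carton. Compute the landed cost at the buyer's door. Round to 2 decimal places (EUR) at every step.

Total landed cost: EUR 62102.58

CIF: the seller pays costs through ocean freight and marine insurance to the destination port.
Already in the invoice (seller's account under CIF): export clearance — exclude.
The CIF price already equals the CIF value: 59312.20
Import duty = 733 × 1.82 = 1334.06
Buyer bears: delivery 1456.32 + duty 1334.06 = 2790.38
Landed cost = invoice 59312.20 + 2790.38 = 62102.58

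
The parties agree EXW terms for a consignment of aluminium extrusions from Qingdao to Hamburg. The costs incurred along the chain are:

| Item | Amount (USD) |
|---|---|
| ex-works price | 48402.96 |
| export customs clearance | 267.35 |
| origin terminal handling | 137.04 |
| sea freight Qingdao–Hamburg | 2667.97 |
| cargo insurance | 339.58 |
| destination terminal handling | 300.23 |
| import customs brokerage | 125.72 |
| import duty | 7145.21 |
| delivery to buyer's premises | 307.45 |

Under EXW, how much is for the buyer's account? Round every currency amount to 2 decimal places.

EXW: the seller makes goods available at their premises; the buyer bears all onward costs.
Seller's account: goods 48402.96 = 48402.96
Buyer's account: export clearance 267.35 + origin terminal 137.04 + freight 2667.97 + insurance 339.58 + destination terminal 300.23 + brokerage 125.72 + duty 7145.21 + delivery 307.45 = 11290.55

Buyer's account: USD 11290.55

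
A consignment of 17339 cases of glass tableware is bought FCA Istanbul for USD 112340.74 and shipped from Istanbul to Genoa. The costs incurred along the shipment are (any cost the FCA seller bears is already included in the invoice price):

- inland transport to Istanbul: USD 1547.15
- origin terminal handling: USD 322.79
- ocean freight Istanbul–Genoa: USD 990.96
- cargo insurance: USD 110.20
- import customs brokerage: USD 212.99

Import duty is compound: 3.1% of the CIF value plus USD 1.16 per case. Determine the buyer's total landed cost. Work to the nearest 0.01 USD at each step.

FCA: the seller delivers export-cleared goods to the carrier; the buyer bears costs from that point.
Already in the invoice (seller's account under FCA): inland to port — exclude.
CIF value = FCA price + origin terminal + freight + insurance = 112340.74 + 322.79 + 990.96 + 110.20 = 113764.69
Ad valorem component: 113764.69 × 3.1% = 3526.71
Specific component: 17339 × 1.16 = 20113.24
Import duty = 3526.71 + 20113.24 = 23639.95
Buyer bears: origin terminal 322.79 + freight 990.96 + insurance 110.20 + brokerage 212.99 + duty 23639.95 = 25276.89
Landed cost = invoice 112340.74 + 25276.89 = 137617.63

Total landed cost: USD 137617.63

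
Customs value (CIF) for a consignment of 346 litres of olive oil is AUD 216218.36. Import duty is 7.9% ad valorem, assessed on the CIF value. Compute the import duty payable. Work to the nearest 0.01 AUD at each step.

Import duty: AUD 17081.25

Import duty = 216218.36 × 7.9% = 17081.25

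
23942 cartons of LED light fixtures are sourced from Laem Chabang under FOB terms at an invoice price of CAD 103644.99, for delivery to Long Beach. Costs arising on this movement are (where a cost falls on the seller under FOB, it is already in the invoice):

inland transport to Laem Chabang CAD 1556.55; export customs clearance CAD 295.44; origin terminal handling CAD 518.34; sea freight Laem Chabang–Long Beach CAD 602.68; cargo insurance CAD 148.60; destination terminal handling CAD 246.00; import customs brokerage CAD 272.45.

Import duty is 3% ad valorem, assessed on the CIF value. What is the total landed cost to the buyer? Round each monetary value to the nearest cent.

FOB: the seller bears costs until goods are on board at the origin port; the buyer bears freight, insurance and all costs thereafter.
Already in the invoice (seller's account under FOB): inland to port, export clearance, origin terminal — exclude.
CIF value = FOB price + freight + insurance = 103644.99 + 602.68 + 148.60 = 104396.27
Import duty = 104396.27 × 3% = 3131.89
Buyer bears: freight 602.68 + insurance 148.60 + destination terminal 246.00 + brokerage 272.45 + duty 3131.89 = 4401.62
Landed cost = invoice 103644.99 + 4401.62 = 108046.61

Total landed cost: CAD 108046.61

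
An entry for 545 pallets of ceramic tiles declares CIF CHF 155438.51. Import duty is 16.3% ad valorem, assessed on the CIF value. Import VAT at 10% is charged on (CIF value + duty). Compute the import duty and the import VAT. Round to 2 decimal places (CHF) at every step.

Import duty: CHF 25336.48; import VAT: CHF 18077.50

Import duty = 155438.51 × 16.3% = 25336.48
VAT base = CIF + duty = 155438.51 + 25336.48 = 180774.99
Import VAT = 180774.99 × 10% = 18077.50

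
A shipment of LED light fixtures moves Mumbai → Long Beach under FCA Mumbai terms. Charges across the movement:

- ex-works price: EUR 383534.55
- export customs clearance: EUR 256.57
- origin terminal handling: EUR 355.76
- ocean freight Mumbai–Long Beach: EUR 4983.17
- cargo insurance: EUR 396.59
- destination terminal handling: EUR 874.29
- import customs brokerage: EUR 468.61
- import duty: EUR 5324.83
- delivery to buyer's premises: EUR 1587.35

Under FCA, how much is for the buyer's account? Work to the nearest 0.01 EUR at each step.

FCA: the seller delivers export-cleared goods to the carrier; the buyer bears costs from that point.
Seller's account: goods 383534.55 + export clearance 256.57 = 383791.12
Buyer's account: origin terminal 355.76 + freight 4983.17 + insurance 396.59 + destination terminal 874.29 + brokerage 468.61 + duty 5324.83 + delivery 1587.35 = 13990.60

Buyer's account: EUR 13990.60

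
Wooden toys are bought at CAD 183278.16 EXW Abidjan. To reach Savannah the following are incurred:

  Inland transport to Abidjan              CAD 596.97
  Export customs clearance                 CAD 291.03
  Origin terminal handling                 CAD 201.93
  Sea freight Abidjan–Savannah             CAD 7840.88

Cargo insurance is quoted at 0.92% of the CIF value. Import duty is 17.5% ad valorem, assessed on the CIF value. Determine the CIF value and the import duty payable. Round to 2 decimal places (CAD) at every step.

Let C be the CIF value. C = EXW price + pre-shipment costs + freight + 0.92% × C
C − 0.92% × C = 183278.16 + 596.97 + 291.03 + 201.93 + 7840.88
0.9908 × C = 192208.97
C = 192208.97 / 0.9908 = 193993.71
Insurance premium = 0.92% × 193993.71 = 1784.74
Import duty = 193993.71 × 17.5% = 33948.90

CIF value: CAD 193993.71; import duty: CAD 33948.90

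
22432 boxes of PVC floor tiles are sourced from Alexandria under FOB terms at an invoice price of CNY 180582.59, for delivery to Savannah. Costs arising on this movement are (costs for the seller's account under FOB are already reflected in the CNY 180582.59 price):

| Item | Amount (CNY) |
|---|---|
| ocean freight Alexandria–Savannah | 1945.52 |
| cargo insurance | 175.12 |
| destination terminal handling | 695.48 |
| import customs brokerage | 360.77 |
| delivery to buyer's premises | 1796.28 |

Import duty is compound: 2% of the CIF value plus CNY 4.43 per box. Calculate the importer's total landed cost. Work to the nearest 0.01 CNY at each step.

Total landed cost: CNY 288583.58

FOB: the seller bears costs until goods are on board at the origin port; the buyer bears freight, insurance and all costs thereafter.
CIF value = FOB price + freight + insurance = 180582.59 + 1945.52 + 175.12 = 182703.23
Ad valorem component: 182703.23 × 2% = 3654.06
Specific component: 22432 × 4.43 = 99373.76
Import duty = 3654.06 + 99373.76 = 103027.82
Buyer bears: freight 1945.52 + insurance 175.12 + destination terminal 695.48 + brokerage 360.77 + delivery 1796.28 + duty 103027.82 = 108000.99
Landed cost = invoice 180582.59 + 108000.99 = 288583.58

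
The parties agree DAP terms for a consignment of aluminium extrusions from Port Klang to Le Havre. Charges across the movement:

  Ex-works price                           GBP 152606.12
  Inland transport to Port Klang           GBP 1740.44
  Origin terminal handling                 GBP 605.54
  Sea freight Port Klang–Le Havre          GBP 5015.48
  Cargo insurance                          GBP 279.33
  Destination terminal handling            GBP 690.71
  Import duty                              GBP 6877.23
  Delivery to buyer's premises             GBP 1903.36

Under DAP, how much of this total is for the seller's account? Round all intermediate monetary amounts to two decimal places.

DAP: the seller bears all costs to the named destination except import duty and clearance.
Seller's account: goods 152606.12 + inland to port 1740.44 + origin terminal 605.54 + freight 5015.48 + insurance 279.33 + destination terminal 690.71 + delivery 1903.36 = 162840.98
Buyer's account: duty 6877.23 = 6877.23

Seller's account: GBP 162840.98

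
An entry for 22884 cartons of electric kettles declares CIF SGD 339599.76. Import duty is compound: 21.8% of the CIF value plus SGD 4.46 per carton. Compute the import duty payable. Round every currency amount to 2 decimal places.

Import duty: SGD 176095.39

Ad valorem component: 339599.76 × 21.8% = 74032.75
Specific component: 22884 × 4.46 = 102062.64
Import duty = 74032.75 + 102062.64 = 176095.39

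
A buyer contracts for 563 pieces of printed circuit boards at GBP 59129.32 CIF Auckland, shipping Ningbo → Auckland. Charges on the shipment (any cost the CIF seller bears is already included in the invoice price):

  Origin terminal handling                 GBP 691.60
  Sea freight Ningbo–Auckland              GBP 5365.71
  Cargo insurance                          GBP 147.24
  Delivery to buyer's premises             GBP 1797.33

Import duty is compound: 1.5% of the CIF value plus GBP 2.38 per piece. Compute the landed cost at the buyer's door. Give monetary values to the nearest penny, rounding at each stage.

CIF: the seller pays costs through ocean freight and marine insurance to the destination port.
Already in the invoice (seller's account under CIF): origin terminal, freight, insurance — exclude.
The CIF price already equals the CIF value: 59129.32
Ad valorem component: 59129.32 × 1.5% = 886.94
Specific component: 563 × 2.38 = 1339.94
Import duty = 886.94 + 1339.94 = 2226.88
Buyer bears: delivery 1797.33 + duty 2226.88 = 4024.21
Landed cost = invoice 59129.32 + 4024.21 = 63153.53

Total landed cost: GBP 63153.53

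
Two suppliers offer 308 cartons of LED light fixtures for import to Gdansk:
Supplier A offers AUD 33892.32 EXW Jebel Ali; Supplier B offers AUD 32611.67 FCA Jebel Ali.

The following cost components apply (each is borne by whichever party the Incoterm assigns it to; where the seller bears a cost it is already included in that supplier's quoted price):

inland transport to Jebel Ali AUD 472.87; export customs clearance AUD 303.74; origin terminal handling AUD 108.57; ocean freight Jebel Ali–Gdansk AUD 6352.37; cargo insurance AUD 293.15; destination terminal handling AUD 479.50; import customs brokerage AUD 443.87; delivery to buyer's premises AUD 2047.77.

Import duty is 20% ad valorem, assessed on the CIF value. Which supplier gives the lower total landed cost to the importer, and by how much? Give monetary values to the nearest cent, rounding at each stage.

Supplier A (EXW):
CIF value = EXW price + inland to port + export clearance + origin terminal + freight + insurance = 33892.32 + 472.87 + 303.74 + 108.57 + 6352.37 + 293.15 = 41423.02
Import duty = 41423.02 × 20% = 8284.60
Buyer bears (A): 472.87 + 303.74 + 108.57 + 6352.37 + 293.15 + 479.50 + 443.87 + 2047.77 = 10501.84
Landed cost (A) = invoice 33892.32 + 10501.84 + duty 8284.60 = 52678.76
Supplier B (FCA):
CIF value = FCA price + origin terminal + freight + insurance = 32611.67 + 108.57 + 6352.37 + 293.15 = 39365.76
Import duty = 39365.76 × 20% = 7873.15
Buyer bears (B): 108.57 + 6352.37 + 293.15 + 479.50 + 443.87 + 2047.77 = 9725.23
Landed cost (B) = invoice 32611.67 + 9725.23 + duty 7873.15 = 50210.05
Difference = |52678.76 − 50210.05| = 2468.71

Supplier B is cheaper by AUD 2468.71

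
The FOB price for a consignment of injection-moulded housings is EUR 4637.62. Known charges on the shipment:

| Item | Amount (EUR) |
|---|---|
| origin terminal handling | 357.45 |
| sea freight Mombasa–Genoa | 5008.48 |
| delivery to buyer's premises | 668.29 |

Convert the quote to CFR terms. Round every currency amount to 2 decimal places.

Not relevant to the conversion: origin terminal — on the seller under both FOB and CFR; already in the FOB price and stays in the CFR price. delivery — on the buyer under both terms; not part of either seller's price.
From FOB to CFR, the seller additionally bears: freight.
CFR price = 4637.62 + 5008.48 = 9646.10

CFR price: EUR 9646.10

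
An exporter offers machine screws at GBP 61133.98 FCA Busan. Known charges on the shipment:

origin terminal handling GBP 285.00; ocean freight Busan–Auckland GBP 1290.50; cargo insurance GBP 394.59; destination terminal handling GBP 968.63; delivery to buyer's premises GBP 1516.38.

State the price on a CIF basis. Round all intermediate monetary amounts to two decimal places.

CIF price: GBP 63104.07

Not relevant to the conversion: destination terminal, delivery — on the buyer under both terms; not part of either seller's price.
From FCA to CIF, the seller additionally bears: origin terminal, freight, insurance.
CIF price = 61133.98 + 285.00 + 1290.50 + 394.59 = 63104.07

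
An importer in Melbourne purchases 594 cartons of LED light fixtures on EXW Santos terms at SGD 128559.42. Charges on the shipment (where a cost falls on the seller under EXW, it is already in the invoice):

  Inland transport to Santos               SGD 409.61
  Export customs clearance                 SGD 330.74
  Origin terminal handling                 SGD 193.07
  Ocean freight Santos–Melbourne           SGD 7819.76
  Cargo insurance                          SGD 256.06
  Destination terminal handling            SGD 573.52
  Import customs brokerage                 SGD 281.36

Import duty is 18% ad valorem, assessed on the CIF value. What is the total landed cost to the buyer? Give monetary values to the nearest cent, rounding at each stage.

EXW: the seller makes goods available at their premises; the buyer bears all onward costs.
CIF value = EXW price + inland to port + export clearance + origin terminal + freight + insurance = 128559.42 + 409.61 + 330.74 + 193.07 + 7819.76 + 256.06 = 137568.66
Import duty = 137568.66 × 18% = 24762.36
Buyer bears: inland to port 409.61 + export clearance 330.74 + origin terminal 193.07 + freight 7819.76 + insurance 256.06 + destination terminal 573.52 + brokerage 281.36 + duty 24762.36 = 34626.48
Landed cost = invoice 128559.42 + 34626.48 = 163185.90

Total landed cost: SGD 163185.90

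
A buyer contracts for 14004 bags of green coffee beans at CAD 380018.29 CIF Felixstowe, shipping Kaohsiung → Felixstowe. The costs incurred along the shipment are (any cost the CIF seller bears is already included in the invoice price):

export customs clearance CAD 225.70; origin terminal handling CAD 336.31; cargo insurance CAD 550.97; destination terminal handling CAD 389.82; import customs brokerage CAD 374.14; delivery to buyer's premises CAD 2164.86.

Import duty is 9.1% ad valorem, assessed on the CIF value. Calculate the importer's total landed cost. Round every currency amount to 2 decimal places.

CIF: the seller pays costs through ocean freight and marine insurance to the destination port.
Already in the invoice (seller's account under CIF): export clearance, origin terminal, insurance — exclude.
The CIF price already equals the CIF value: 380018.29
Import duty = 380018.29 × 9.1% = 34581.66
Buyer bears: destination terminal 389.82 + brokerage 374.14 + delivery 2164.86 + duty 34581.66 = 37510.48
Landed cost = invoice 380018.29 + 37510.48 = 417528.77

Total landed cost: CAD 417528.77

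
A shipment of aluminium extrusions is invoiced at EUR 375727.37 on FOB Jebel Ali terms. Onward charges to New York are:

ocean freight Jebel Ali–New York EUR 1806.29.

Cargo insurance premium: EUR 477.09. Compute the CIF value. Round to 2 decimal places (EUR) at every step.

CIF value: EUR 378010.75

CIF = FOB price + freight + insurance
CIF = 375727.37 + 1806.29 + 477.09 = 378010.75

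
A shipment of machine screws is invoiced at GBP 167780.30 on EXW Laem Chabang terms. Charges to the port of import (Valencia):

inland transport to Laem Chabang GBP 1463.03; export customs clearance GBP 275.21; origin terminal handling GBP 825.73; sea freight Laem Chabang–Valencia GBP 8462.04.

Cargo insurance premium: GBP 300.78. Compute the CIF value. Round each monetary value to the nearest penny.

CIF value: GBP 179107.09

CIF = EXW price + pre-shipment costs + freight + insurance
CIF = 167780.30 + 1463.03 + 275.21 + 825.73 + 8462.04 + 300.78 = 179107.09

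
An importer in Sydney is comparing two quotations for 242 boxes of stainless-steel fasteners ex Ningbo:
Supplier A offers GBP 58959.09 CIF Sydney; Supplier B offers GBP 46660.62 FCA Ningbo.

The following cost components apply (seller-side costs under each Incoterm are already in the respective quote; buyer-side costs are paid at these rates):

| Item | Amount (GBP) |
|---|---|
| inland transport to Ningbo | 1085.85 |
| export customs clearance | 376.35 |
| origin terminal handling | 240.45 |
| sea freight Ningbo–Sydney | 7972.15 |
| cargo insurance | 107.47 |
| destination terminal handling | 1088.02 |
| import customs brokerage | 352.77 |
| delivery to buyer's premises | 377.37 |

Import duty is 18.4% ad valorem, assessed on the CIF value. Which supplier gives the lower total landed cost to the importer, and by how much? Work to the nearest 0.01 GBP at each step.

Supplier A (CIF):
The CIF price already equals the CIF value: 58959.09
Import duty = 58959.09 × 18.4% = 10848.47
Buyer bears (A): 1088.02 + 352.77 + 377.37 = 1818.16
Landed cost (A) = invoice 58959.09 + 1818.16 + duty 10848.47 = 71625.72
Supplier B (FCA):
CIF value = FCA price + origin terminal + freight + insurance = 46660.62 + 240.45 + 7972.15 + 107.47 = 54980.69
Import duty = 54980.69 × 18.4% = 10116.45
Buyer bears (B): 240.45 + 7972.15 + 107.47 + 1088.02 + 352.77 + 377.37 = 10138.23
Landed cost (B) = invoice 46660.62 + 10138.23 + duty 10116.45 = 66915.30
Difference = |71625.72 − 66915.30| = 4710.42

Supplier B is cheaper by GBP 4710.42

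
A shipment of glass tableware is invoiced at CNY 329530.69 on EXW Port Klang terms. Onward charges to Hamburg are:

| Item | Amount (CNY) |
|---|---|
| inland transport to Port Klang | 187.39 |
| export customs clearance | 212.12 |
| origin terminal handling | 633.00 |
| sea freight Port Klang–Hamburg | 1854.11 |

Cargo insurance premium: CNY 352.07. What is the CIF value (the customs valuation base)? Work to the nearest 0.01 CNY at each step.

CIF = EXW price + pre-shipment costs + freight + insurance
CIF = 329530.69 + 187.39 + 212.12 + 633.00 + 1854.11 + 352.07 = 332769.38

CIF value: CNY 332769.38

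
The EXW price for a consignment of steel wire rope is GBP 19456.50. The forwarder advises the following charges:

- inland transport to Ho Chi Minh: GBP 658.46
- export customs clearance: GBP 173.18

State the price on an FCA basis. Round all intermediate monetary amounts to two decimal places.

From EXW to FCA, the seller additionally bears: inland to port, export clearance.
FCA price = 19456.50 + 658.46 + 173.18 = 20288.14

FCA price: GBP 20288.14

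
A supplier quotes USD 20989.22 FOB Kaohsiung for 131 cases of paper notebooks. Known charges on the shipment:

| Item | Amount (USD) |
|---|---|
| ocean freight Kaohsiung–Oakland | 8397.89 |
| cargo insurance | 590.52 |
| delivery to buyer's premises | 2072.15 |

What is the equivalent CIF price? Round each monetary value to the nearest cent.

Not relevant to the conversion: delivery — on the buyer under both terms; not part of either seller's price.
From FOB to CIF, the seller additionally bears: freight, insurance.
CIF price = 20989.22 + 8397.89 + 590.52 = 29977.63

CIF price: USD 29977.63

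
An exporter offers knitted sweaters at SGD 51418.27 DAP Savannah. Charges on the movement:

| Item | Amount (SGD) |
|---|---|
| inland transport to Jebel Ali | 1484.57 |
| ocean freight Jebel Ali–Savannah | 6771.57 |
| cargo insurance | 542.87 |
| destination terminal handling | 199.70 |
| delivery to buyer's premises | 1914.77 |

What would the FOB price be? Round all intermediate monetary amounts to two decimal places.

FOB price: SGD 41989.36

Not relevant to the conversion: inland to port — on the seller under both DAP and FOB; already in the DAP price and stays in the FOB price.
From DAP to FOB, the seller no longer bears: freight, insurance, destination terminal, delivery.
FOB price = 51418.27 − 6771.57 − 542.87 − 199.70 − 1914.77 = 41989.36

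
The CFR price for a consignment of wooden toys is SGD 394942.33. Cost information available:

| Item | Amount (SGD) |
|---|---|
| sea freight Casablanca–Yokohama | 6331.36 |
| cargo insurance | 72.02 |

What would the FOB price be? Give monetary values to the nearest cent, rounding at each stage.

Not relevant to the conversion: insurance — on the buyer under both terms; not part of either seller's price.
From CFR to FOB, the seller no longer bears: freight.
FOB price = 394942.33 − 6331.36 = 388610.97

FOB price: SGD 388610.97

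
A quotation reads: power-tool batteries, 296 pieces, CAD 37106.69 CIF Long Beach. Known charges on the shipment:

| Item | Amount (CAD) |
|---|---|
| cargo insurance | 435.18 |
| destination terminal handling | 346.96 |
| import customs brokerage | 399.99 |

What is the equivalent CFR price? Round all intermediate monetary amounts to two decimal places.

Not relevant to the conversion: destination terminal, brokerage — on the buyer under both terms; not part of either seller's price.
From CIF to CFR, the seller no longer bears: insurance.
CFR price = 37106.69 − 435.18 = 36671.51

CFR price: CAD 36671.51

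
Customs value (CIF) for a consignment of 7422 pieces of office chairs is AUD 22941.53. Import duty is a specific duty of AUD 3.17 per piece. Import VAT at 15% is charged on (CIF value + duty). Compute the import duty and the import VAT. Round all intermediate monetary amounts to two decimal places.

Import duty = 7422 × 3.17 = 23527.74
VAT base = CIF + duty = 22941.53 + 23527.74 = 46469.27
Import VAT = 46469.27 × 15% = 6970.39

Import duty: AUD 23527.74; import VAT: AUD 6970.39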